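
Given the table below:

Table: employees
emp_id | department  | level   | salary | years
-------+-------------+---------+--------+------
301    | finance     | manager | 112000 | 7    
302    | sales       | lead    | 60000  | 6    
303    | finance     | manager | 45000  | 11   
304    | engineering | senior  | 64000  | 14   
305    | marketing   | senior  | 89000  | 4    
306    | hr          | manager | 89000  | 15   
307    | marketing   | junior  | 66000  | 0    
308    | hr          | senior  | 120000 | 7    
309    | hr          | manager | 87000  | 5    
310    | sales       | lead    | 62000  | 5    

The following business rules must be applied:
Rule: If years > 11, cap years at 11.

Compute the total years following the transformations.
67

Step 1: 2 records have years > 11
Step 2: These records originally summed to 29
Step 3: After capping: 2 × 11 = 22
Step 4: Unaffected records sum: 45
Step 5: Final sum = 22 + 45 = 67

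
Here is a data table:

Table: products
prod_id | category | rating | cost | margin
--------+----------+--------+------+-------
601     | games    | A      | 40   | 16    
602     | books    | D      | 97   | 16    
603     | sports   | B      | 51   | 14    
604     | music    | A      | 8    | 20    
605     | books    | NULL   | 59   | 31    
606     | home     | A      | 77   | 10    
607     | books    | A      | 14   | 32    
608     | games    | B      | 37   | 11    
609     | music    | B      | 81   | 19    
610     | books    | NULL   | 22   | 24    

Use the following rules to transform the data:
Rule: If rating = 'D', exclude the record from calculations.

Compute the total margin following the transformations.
177

Step 1: Identify records where rating = 'D'
Step 2: The excluded records sum to 16
Step 3: Original total margin = 193
Step 4: Remaining total = 193 - 16 = 177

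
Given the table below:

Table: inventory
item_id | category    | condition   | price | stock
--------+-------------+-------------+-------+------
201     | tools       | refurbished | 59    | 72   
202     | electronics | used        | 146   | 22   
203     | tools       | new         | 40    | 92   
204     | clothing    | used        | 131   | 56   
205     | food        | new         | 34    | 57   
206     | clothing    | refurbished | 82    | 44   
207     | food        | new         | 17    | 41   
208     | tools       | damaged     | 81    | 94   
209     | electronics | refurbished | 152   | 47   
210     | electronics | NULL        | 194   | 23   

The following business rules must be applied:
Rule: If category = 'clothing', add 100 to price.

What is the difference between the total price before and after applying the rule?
200

Step 1: Original sum of price = 936
Step 2: 2 records have category = 'clothing'
Step 3: Each affected record changes by 100
Step 4: Total change = 2 × 100 = 200
Step 5: New sum = 936 + 200 = 1136
Step 6: Difference = |1136 - 936| = 200
        (Sum increased by 200)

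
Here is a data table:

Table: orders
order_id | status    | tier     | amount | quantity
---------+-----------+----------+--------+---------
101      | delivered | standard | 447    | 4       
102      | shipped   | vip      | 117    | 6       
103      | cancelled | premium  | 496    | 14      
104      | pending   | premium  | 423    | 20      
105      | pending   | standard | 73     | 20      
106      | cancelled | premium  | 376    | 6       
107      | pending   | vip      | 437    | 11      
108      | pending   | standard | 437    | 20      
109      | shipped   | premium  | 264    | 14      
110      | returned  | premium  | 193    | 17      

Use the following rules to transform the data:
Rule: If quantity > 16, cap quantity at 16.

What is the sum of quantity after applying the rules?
119

Step 1: 4 records have quantity > 16
Step 2: These records originally summed to 77
Step 3: After capping: 4 × 16 = 64
Step 4: Unaffected records sum: 55
Step 5: Final sum = 64 + 55 = 119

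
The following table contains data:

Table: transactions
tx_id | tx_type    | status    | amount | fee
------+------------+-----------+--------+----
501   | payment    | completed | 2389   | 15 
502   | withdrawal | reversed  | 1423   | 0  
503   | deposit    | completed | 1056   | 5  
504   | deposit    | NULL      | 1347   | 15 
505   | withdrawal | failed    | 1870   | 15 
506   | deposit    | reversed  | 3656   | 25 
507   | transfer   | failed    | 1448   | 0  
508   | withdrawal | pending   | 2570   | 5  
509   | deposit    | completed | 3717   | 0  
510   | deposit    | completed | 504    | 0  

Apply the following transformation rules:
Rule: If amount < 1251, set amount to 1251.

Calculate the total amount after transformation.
20922

Step 1: 2 records have amount < 1251
Step 2: These records originally summed to 1560
Step 3: After setting to minimum: 2 × 1251 = 2502
Step 4: Unaffected records sum: 18420
Step 5: Final sum = 2502 + 18420 = 20922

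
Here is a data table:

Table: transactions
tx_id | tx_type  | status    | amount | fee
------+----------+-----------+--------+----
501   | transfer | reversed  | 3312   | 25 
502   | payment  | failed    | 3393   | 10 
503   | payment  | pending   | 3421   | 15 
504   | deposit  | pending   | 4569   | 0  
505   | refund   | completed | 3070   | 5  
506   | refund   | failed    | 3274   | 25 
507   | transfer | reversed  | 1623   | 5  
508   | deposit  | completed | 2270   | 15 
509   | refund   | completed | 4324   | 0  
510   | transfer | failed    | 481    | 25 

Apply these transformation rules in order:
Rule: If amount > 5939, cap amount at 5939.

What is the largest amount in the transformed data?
4569

Step 1: Original maximum amount = 4569
Step 2: Check cap of 5939 against maximum
Step 3: No records exceed the cap (max 4569 <= cap 5939), so no capping applies
Step 4: Maximum after transformation = 4569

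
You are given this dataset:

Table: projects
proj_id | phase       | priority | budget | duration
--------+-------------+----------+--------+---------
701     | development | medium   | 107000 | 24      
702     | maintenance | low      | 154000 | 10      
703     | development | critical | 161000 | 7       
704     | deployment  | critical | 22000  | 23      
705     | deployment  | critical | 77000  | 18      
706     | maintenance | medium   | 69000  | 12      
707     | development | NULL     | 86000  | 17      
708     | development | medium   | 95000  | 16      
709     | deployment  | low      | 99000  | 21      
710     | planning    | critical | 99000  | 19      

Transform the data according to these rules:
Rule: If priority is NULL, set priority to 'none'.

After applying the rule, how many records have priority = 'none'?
1

Step 1: Count records where priority IS NULL
Step 2: Found 1 records with NULL priority
Step 3: These records will have priority set to 'none'
Step 4: Records already having priority = 'none': 0
Step 5: Answer: 1 + 0 = 1 records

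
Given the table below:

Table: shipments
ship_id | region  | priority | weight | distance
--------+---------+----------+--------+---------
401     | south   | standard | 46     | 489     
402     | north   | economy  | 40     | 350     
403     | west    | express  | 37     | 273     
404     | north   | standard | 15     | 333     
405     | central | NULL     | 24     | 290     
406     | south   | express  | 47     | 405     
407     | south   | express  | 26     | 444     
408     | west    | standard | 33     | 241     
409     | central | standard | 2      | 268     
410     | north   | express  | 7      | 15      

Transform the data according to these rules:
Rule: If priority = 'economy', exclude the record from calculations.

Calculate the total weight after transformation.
237

Step 1: Identify records where priority = 'economy'
Step 2: The excluded records sum to 40
Step 3: Original total weight = 277
Step 4: Remaining total = 277 - 40 = 237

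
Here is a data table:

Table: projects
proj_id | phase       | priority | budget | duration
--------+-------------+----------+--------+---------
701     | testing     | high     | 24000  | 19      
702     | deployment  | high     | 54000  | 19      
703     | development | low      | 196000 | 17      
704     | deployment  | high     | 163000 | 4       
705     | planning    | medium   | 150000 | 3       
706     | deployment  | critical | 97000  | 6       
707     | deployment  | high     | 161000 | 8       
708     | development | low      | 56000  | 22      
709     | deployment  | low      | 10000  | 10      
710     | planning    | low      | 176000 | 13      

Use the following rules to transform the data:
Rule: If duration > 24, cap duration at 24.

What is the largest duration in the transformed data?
22

Step 1: Original maximum duration = 22
Step 2: Check cap of 24 against maximum
Step 3: No records exceed the cap (max 22 <= cap 24), so no capping applies
Step 4: Maximum after transformation = 22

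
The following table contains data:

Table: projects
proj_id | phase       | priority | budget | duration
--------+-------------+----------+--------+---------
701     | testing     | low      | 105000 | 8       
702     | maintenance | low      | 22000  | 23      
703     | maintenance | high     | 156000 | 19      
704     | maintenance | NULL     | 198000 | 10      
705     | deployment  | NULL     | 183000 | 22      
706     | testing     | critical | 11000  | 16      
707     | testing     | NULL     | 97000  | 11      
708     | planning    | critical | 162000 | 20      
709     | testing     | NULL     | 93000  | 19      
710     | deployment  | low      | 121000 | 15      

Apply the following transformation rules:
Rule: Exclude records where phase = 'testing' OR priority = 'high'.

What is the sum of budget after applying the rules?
686000

Step 1: Find records where phase = 'testing' OR priority = 'high'
Step 2: 5 records match, summing to 462000
Step 3: Original sum: 1148000
Step 4: Remaining sum = 1148000 - 462000 = 686000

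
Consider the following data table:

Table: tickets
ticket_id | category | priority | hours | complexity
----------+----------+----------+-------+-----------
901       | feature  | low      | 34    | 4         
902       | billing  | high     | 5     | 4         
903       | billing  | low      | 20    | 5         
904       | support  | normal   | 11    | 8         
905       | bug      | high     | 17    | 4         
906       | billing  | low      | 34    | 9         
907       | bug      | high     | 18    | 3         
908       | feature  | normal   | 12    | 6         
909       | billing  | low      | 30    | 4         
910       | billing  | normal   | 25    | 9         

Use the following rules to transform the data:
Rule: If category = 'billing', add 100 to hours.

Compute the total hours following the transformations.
706

Step 1: Count records where category = 'billing': 5
Step 2: Total bonus added: 5 × 100 = 500
Step 3: Original sum of hours: 206
Step 4: Final sum = 206 + 500 = 706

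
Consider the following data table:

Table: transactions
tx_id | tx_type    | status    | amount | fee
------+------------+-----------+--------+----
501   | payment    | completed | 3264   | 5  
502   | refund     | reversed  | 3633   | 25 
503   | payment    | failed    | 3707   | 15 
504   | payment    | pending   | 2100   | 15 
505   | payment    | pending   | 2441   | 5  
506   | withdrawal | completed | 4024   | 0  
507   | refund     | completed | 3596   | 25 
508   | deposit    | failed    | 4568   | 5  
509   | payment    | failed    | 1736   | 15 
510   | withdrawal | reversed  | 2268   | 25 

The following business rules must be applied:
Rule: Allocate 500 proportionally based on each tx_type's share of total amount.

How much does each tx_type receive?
deposit: 72.89, payment: 211.38, refund: 115.34, withdrawal: 100.39

Step 1: Calculate total amount = 31337
Step 2: Calculate each tx_type's proportion:
  deposit: 4568/31337 = 14.58% → 72.89
  payment: 13248/31337 = 42.28% → 211.38
  refund: 7229/31337 = 23.07% → 115.34
  withdrawal: 6292/31337 = 20.08% → 100.39
Step 3: Verify: sum of allocations ≈ 500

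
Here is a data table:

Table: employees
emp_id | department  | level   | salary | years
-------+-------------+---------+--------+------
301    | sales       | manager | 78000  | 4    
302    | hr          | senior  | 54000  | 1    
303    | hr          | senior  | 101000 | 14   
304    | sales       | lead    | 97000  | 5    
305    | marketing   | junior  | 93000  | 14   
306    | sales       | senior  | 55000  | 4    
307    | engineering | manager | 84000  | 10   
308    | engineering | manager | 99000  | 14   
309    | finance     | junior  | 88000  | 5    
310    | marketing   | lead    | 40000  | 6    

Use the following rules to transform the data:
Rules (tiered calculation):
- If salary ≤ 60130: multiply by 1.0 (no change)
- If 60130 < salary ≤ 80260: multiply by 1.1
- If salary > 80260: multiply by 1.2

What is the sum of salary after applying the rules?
909200.0

Step 1: Tier 1 (salary ≤ 60130): 3 records, sum = 149000 × 1.0 = 149000.0
Step 2: Tier 2 (60130 < salary ≤ 80260): 1 records, sum = 78000 × 1.1 = 85800.0
Step 3: Tier 3 (salary > 80260): 6 records, sum = 562000 × 1.2 = 674400.0
Step 4: Final sum = 149000.0 + 85800.0 + 674400.0 = 909200.0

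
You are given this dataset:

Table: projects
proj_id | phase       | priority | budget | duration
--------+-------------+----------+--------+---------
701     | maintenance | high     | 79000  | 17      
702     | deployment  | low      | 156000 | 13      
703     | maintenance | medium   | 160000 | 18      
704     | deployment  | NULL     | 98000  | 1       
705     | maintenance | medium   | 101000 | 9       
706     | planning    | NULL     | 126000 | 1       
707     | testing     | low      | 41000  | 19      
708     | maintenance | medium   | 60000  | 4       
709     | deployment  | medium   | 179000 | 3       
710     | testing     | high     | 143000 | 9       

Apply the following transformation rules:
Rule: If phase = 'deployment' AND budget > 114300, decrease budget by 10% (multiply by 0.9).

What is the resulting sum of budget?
1109500.0

Step 1: Find records where phase = 'deployment' AND budget > 114300
Step 2: 2 records match, summing to 335000
Step 3: After multiplier: 335000 × 0.9 = 301500.0
Step 4: Unaffected records sum: 808000
Step 5: Final sum = 301500.0 + 808000 = 1109500.0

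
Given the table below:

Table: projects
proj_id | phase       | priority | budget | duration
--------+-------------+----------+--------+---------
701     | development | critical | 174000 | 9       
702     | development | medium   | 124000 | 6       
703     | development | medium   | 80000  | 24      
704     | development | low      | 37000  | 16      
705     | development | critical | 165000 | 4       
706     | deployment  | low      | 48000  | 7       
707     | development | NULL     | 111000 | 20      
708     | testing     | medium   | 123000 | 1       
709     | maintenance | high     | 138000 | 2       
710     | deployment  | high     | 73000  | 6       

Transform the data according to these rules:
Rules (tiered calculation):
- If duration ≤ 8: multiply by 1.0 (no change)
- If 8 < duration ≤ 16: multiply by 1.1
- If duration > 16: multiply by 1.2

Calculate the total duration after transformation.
106.3

Step 1: Tier 1 (duration ≤ 8): 6 records, sum = 26 × 1.0 = 26.0
Step 2: Tier 2 (8 < duration ≤ 16): 2 records, sum = 25 × 1.1 = 27.5
Step 3: Tier 3 (duration > 16): 2 records, sum = 44 × 1.2 = 52.8
Step 4: Final sum = 26.0 + 27.5 + 52.8 = 106.3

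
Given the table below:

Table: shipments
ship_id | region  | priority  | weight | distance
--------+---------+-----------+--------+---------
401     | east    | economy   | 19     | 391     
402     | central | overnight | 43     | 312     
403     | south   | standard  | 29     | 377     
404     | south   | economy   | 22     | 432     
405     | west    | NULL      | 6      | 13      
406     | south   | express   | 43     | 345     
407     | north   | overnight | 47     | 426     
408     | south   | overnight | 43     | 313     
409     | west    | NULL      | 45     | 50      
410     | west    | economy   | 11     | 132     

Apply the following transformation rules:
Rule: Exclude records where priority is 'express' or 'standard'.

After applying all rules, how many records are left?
8

Step 1: Count records to exclude
  - 1 (express) + 1 (standard) = 2 records
Step 2: Total records: 10
Step 3: Remaining = 10 - 2 = 8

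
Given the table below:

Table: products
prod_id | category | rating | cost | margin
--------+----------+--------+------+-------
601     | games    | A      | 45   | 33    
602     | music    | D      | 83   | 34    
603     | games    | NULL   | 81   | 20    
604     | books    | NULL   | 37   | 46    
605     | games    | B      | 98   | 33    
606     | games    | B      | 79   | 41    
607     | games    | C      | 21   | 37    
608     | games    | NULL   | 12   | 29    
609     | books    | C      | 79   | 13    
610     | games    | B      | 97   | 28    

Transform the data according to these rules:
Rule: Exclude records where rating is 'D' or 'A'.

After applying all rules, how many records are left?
8

Step 1: Count records to exclude
  - 1 (D) + 1 (A) = 2 records
Step 2: Total records: 10
Step 3: Remaining = 10 - 2 = 8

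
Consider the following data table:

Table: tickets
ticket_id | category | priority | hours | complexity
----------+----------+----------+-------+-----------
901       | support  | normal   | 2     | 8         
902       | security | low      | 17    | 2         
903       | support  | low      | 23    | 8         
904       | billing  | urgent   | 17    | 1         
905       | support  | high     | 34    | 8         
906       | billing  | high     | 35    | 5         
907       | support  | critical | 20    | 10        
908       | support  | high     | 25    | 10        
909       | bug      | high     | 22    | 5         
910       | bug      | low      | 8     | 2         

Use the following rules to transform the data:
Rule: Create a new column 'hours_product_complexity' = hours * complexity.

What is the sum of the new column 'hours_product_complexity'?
1274

Step 1: For each record, compute hours * complexity
Example calculations:
  2 * 8 = 16
  17 * 2 = 34
  23 * 8 = 184
  ...
Step 2: Sum all derived values
Step 3: Total = 1274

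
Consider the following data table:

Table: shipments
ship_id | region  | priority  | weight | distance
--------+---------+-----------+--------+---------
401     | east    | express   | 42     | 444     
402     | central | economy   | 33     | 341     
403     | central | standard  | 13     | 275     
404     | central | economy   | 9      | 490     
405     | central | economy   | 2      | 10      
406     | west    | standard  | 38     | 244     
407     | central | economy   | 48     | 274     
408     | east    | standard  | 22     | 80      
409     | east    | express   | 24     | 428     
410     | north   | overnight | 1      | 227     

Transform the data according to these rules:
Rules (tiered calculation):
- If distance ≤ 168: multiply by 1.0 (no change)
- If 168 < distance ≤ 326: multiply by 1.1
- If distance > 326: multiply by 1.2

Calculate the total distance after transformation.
3255.6

Step 1: Tier 1 (distance ≤ 168): 2 records, sum = 90 × 1.0 = 90.0
Step 2: Tier 2 (168 < distance ≤ 326): 4 records, sum = 1020 × 1.1 = 1122.0
Step 3: Tier 3 (distance > 326): 4 records, sum = 1703 × 1.2 = 2043.6
Step 4: Final sum = 90.0 + 1122.0 + 2043.6 = 3255.6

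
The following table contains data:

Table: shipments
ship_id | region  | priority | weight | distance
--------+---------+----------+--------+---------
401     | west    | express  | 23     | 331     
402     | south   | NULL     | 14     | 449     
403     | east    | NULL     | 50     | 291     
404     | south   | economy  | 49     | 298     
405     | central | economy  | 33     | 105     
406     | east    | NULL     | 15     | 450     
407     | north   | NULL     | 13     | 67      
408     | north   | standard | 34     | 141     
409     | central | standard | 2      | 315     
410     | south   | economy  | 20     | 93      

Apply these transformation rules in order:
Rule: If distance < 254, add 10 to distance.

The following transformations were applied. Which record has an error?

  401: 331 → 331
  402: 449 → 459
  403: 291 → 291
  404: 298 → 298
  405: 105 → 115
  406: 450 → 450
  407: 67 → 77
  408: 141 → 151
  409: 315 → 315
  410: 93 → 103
Record 402 has an error. The correct transformed value should be 449, not 459.

Step 1: Check each record against the rule
Step 2: Record 402 has distance = 449
Step 3: Since 449 >= 254, the bonus should not have been applied
Step 4: Correct value = 449, but claimed value = 459
Conclusion: Record 402 has the error.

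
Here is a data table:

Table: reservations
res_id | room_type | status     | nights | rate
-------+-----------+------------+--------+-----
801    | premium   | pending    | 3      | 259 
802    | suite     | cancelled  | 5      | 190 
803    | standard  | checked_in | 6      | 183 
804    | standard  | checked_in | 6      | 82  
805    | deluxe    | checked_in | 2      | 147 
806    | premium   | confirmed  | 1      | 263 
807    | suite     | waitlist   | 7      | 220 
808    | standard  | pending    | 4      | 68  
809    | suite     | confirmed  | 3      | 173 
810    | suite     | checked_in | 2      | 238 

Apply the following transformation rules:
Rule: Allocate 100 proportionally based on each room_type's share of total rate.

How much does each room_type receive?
deluxe: 8.06, premium: 28.63, standard: 18.27, suite: 45.04

Step 1: Calculate total rate = 1823
Step 2: Calculate each room_type's proportion:
  deluxe: 147/1823 = 8.06% → 8.06
  premium: 522/1823 = 28.63% → 28.63
  standard: 333/1823 = 18.27% → 18.27
  suite: 821/1823 = 45.04% → 45.04
Step 3: Verify: sum of allocations ≈ 100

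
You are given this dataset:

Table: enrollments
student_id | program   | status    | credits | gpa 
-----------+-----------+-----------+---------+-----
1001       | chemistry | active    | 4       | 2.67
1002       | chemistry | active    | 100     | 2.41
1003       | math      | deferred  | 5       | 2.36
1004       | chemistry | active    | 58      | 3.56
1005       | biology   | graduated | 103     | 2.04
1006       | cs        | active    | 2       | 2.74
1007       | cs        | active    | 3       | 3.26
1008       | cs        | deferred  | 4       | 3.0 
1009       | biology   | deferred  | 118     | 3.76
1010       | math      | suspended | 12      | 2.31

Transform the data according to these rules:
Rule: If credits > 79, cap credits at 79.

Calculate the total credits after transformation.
325

Step 1: 3 records have credits > 79
Step 2: These records originally summed to 321
Step 3: After capping: 3 × 79 = 237
Step 4: Unaffected records sum: 88
Step 5: Final sum = 237 + 88 = 325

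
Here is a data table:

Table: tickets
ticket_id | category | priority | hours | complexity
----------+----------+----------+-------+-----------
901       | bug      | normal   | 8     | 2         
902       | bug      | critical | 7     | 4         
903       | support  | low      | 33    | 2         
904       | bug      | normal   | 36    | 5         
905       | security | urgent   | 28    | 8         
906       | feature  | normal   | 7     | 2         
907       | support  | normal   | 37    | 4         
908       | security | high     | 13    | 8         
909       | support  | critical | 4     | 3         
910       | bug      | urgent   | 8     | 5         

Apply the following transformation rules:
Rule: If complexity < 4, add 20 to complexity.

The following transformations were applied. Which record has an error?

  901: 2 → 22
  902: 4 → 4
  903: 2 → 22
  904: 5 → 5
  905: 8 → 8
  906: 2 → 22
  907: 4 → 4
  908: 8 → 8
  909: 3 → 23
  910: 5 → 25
Record 910 has an error. The correct transformed value should be 5, not 25.

Step 1: Check each record against the rule
Step 2: Record 910 has complexity = 5
Step 3: Since 5 >= 4, the bonus should not have been applied
Step 4: Correct value = 5, but claimed value = 25
Conclusion: Record 910 has the error.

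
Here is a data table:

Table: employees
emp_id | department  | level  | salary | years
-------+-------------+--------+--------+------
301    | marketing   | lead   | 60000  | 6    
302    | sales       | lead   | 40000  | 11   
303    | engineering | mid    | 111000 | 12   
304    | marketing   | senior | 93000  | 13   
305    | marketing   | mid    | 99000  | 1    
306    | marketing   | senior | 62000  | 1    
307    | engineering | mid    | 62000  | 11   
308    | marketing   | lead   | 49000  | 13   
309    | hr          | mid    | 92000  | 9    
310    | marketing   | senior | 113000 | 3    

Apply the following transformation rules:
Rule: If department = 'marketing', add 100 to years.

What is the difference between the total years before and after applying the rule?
600

Step 1: Original sum of years = 80
Step 2: 6 records have department = 'marketing'
Step 3: Each affected record changes by 100
Step 4: Total change = 6 × 100 = 600
Step 5: New sum = 80 + 600 = 680
Step 6: Difference = |680 - 80| = 600
        (Sum increased by 600)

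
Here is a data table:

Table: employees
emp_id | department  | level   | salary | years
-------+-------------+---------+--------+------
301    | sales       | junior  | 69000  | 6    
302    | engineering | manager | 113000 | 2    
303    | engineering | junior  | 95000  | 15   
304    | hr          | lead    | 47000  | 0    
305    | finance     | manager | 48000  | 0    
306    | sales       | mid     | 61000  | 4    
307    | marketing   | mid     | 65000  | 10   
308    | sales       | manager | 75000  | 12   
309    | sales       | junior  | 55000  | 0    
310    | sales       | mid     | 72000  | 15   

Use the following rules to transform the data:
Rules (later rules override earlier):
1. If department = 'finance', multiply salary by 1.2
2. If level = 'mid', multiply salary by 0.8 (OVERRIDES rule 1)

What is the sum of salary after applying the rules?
670000.0

Step 1: Rule 2 takes priority for records with level = 'mid'
  - 3 records: 198000 × 0.8 = 158400.0
Step 2: Rule 1 applies to remaining records with department = 'finance'
  - 1 records: 48000 × 1.2 = 57600.0
Step 3: Other records unchanged: 454000
Step 4: Final sum = 158400.0 + 57600.0 + 454000 = 670000.0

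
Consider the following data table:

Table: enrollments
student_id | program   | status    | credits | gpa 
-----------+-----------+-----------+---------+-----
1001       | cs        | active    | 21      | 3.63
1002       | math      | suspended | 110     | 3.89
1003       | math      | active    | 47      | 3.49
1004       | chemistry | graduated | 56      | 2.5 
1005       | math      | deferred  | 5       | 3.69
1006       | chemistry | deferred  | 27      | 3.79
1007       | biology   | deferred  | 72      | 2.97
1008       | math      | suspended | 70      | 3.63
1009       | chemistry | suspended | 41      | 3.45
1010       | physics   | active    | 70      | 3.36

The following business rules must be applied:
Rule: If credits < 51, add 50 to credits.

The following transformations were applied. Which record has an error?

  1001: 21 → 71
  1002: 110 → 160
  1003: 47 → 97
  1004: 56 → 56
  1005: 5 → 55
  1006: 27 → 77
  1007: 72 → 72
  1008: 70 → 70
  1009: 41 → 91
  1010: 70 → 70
Record 1002 has an error. The correct transformed value should be 110, not 160.

Step 1: Check each record against the rule
Step 2: Record 1002 has credits = 110
Step 3: Since 110 >= 51, the bonus should not have been applied
Step 4: Correct value = 110, but claimed value = 160
Conclusion: Record 1002 has the error.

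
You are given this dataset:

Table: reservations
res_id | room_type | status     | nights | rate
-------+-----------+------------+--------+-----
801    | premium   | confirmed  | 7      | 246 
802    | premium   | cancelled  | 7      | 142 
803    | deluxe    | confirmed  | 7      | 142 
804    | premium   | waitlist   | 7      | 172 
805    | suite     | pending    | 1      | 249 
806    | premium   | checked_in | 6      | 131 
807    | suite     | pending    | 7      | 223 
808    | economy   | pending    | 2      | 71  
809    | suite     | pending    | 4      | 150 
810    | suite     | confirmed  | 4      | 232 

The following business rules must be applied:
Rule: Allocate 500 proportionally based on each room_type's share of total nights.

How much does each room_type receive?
deluxe: 67.31, economy: 19.23, premium: 259.62, suite: 153.85

Step 1: Calculate total nights = 52
Step 2: Calculate each room_type's proportion:
  deluxe: 7/52 = 13.46% → 67.31
  economy: 2/52 = 3.85% → 19.23
  premium: 27/52 = 51.92% → 259.62
  suite: 16/52 = 30.77% → 153.85
Step 3: Verify: sum of allocations ≈ 500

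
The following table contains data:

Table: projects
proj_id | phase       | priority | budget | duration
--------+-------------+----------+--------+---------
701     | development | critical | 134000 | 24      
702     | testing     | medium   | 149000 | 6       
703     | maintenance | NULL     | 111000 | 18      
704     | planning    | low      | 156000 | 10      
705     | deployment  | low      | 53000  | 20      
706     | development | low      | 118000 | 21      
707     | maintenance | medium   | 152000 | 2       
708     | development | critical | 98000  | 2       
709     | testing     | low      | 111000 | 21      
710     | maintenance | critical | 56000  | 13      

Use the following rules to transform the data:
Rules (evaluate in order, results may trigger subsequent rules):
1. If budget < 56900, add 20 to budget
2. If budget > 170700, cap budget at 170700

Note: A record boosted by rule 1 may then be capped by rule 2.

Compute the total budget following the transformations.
1138040

Step 1: Apply rule 1 to records with budget < 56900
  - 2 records get bonus of 20
  - Of these, 0 records then exceed 170700 and get capped
Step 2: Apply rule 2 to records with budget > 170700
  - 0 records (original) are capped
Step 3: Calculate final sum = 1138040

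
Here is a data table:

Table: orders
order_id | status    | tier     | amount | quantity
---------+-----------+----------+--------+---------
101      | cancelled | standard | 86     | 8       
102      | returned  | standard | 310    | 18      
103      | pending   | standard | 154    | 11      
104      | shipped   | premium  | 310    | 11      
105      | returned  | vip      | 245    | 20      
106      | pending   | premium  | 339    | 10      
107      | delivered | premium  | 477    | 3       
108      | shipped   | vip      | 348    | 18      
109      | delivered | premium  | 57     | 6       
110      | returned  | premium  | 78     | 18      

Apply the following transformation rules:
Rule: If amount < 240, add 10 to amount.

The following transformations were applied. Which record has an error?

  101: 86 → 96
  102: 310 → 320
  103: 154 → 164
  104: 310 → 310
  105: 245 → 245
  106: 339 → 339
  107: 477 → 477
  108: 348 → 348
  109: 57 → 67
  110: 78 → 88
Record 102 has an error. The correct transformed value should be 310, not 320.

Step 1: Check each record against the rule
Step 2: Record 102 has amount = 310
Step 3: Since 310 >= 240, the bonus should not have been applied
Step 4: Correct value = 310, but claimed value = 320
Conclusion: Record 102 has the error.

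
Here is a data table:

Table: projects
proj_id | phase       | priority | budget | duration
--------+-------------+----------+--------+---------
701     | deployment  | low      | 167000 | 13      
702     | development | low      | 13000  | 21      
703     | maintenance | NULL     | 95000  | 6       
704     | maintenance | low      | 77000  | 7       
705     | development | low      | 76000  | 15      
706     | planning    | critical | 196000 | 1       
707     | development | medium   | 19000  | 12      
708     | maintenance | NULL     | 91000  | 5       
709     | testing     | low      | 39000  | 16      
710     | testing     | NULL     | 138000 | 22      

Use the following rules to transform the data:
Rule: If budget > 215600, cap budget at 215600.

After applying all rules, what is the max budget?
196000

Step 1: Original maximum budget = 196000
Step 2: Check cap of 215600 against maximum
Step 3: No records exceed the cap (max 196000 <= cap 215600), so no capping applies
Step 4: Maximum after transformation = 196000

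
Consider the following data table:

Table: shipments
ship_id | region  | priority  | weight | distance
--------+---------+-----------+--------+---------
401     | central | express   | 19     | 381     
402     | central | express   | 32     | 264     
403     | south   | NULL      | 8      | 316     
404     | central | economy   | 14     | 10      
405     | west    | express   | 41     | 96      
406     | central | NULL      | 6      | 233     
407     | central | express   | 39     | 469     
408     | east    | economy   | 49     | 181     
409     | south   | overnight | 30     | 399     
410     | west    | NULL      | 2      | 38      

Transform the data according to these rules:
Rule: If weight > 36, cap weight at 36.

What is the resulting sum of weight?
219

Step 1: 3 records have weight > 36
Step 2: These records originally summed to 129
Step 3: After capping: 3 × 36 = 108
Step 4: Unaffected records sum: 111
Step 5: Final sum = 108 + 111 = 219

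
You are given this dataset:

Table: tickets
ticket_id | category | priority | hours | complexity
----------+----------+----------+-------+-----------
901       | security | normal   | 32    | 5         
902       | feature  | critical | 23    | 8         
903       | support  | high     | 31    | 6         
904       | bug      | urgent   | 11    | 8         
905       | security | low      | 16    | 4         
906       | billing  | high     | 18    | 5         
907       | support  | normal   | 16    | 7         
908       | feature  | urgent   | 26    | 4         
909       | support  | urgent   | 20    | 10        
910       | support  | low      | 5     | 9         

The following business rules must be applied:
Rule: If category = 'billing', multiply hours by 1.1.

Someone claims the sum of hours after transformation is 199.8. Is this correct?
Yes, the result is correct.

Step 1: Calculate the correct sum after transformation
Step 2: Apply multiplier 1.1 to records where category = 'billing'
Step 3: Correct result = 199.8
Step 4: Claimed result = 199.8
Step 5: 199.8 = 199.8 ✓
Conclusion: The claimed result is correct.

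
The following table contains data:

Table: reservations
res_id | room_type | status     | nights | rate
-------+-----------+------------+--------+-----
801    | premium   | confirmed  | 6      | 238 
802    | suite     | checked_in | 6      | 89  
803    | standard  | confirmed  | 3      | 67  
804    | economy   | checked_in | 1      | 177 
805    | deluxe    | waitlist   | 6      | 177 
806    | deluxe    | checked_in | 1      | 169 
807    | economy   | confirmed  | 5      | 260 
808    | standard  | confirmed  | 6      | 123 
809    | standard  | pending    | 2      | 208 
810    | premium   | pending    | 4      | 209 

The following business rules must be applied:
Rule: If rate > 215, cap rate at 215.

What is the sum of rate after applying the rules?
1649

Step 1: 2 records have rate > 215
Step 2: These records originally summed to 498
Step 3: After capping: 2 × 215 = 430
Step 4: Unaffected records sum: 1219
Step 5: Final sum = 430 + 1219 = 1649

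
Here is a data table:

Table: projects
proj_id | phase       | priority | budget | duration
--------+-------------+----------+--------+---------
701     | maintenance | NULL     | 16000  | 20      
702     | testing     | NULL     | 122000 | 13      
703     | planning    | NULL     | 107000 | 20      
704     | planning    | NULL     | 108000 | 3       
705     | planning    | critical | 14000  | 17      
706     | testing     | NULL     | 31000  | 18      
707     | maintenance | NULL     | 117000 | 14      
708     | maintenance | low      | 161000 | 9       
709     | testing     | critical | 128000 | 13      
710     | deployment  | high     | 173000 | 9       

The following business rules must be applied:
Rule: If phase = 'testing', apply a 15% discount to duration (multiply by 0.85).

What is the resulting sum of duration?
129.4

Step 1: Records with phase = 'testing' have total duration = 44
Step 2: Apply multiplier: 44 × 0.85 = 37.4
Step 3: Other records total: 92
Step 4: Final sum = 37.4 + 92 = 129.4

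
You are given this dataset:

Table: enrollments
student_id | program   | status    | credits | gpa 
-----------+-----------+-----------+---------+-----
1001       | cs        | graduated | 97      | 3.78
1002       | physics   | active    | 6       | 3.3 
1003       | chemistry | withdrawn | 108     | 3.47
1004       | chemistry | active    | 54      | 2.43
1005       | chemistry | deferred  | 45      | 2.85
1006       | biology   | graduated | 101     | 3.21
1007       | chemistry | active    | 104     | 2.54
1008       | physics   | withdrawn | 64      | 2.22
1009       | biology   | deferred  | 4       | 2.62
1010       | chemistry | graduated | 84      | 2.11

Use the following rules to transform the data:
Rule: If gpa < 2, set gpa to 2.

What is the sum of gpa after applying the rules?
28.53

Step 1: 0 records have gpa < 2
Step 2: These records originally summed to 0
Step 3: After setting to minimum: 0 × 2 = 0
Step 4: Unaffected records sum: 28.53
Step 5: Final sum = 0 + 28.53 = 28.53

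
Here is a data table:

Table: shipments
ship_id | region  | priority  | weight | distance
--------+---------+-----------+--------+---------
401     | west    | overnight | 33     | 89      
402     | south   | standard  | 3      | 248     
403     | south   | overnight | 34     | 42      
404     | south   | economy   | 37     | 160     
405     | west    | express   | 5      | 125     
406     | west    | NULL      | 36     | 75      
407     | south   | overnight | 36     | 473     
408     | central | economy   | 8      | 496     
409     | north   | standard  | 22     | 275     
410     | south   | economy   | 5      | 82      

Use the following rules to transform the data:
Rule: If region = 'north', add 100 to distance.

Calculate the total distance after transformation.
2165

Step 1: Count records where region = 'north': 1
Step 2: Total bonus added: 1 × 100 = 100
Step 3: Original sum of distance: 2065
Step 4: Final sum = 2065 + 100 = 2165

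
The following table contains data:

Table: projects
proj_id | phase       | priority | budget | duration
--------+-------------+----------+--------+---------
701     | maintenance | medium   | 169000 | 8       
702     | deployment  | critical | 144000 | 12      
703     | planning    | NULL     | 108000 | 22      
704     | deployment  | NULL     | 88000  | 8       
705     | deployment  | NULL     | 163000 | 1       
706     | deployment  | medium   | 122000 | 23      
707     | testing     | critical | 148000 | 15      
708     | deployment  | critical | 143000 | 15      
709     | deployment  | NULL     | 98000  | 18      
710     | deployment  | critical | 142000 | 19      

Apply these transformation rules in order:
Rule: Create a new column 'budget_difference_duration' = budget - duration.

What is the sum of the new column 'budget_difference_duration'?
1324859

Step 1: For each record, compute budget - duration
Example calculations:
  169000 - 8 = 168992
  144000 - 12 = 143988
  108000 - 22 = 107978
  ...
Step 2: Sum all derived values
Step 3: Total = 1324859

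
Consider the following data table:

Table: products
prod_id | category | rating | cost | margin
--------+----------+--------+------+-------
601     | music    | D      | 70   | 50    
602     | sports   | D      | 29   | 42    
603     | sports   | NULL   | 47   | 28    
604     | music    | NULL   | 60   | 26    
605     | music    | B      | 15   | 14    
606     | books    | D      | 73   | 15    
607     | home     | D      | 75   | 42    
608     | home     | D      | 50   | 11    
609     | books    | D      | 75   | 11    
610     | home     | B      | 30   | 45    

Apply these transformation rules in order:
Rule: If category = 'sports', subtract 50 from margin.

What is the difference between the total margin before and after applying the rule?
100

Step 1: Original sum of margin = 284
Step 2: 2 records have category = 'sports'
Step 3: Each affected record changes by -50
Step 4: Total change = 2 × -50 = -100
Step 5: New sum = 284 + -100 = 184
Step 6: Difference = |184 - 284| = 100
        (Sum decreased by 100)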